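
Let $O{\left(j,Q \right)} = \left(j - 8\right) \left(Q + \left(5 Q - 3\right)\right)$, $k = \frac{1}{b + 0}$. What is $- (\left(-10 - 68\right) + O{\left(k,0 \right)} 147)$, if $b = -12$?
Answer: $- \frac{13947}{4} \approx -3486.8$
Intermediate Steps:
$k = - \frac{1}{12}$ ($k = \frac{1}{-12 + 0} = \frac{1}{-12} = - \frac{1}{12} \approx -0.083333$)
$O{\left(j,Q \right)} = \left(-8 + j\right) \left(-3 + 6 Q\right)$ ($O{\left(j,Q \right)} = \left(-8 + j\right) \left(Q + \left(-3 + 5 Q\right)\right) = \left(-8 + j\right) \left(-3 + 6 Q\right)$)
$- (\left(-10 - 68\right) + O{\left(k,0 \right)} 147) = - (\left(-10 - 68\right) + \left(24 - 0 - - \frac{1}{4} + 6 \cdot 0 \left(- \frac{1}{12}\right)\right) 147) = - (\left(-10 - 68\right) + \left(24 + 0 + \frac{1}{4} + 0\right) 147) = - (-78 + \frac{97}{4} \cdot 147) = - (-78 + \frac{14259}{4}) = \left(-1\right) \frac{13947}{4} = - \frac{13947}{4}$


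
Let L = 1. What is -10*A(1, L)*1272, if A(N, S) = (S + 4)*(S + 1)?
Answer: -127200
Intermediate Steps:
A(N, S) = (1 + S)*(4 + S) (A(N, S) = (4 + S)*(1 + S) = (1 + S)*(4 + S))
-10*A(1, L)*1272 = -10*(4 + 1² + 5*1)*1272 = -10*(4 + 1 + 5)*1272 = -10*10*1272 = -100*1272 = -127200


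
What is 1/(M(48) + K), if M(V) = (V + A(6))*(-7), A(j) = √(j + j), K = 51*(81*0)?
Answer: -4/1337 + √3/8022 ≈ -0.0027759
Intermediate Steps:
K = 0 (K = 51*0 = 0)
A(j) = √2*√j (A(j) = √(2*j) = √2*√j)
M(V) = -14*√3 - 7*V (M(V) = (V + √2*√6)*(-7) = (V + 2*√3)*(-7) = -14*√3 - 7*V)
1/(M(48) + K) = 1/((-14*√3 - 7*48) + 0) = 1/((-14*√3 - 336) + 0) = 1/((-336 - 14*√3) + 0) = 1/(-336 - 14*√3)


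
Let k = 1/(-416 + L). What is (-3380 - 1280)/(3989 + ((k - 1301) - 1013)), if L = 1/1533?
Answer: -742951955/267047798 ≈ -2.7821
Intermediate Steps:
L = 1/1533 ≈ 0.00065232
k = -1533/637727 (k = 1/(-416 + 1/1533) = 1/(-637727/1533) = -1533/637727 ≈ -0.0024038)
(-3380 - 1280)/(3989 + ((k - 1301) - 1013)) = (-3380 - 1280)/(3989 + ((-1533/637727 - 1301) - 1013)) = -4660/(3989 + (-829684360/637727 - 1013)) = -4660/(3989 - 1475701811/637727) = -4660/1068191192/637727 = -4660*637727/1068191192 = -742951955/267047798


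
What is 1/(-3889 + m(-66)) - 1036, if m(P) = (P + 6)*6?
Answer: -4401965/4249 ≈ -1036.0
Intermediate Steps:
m(P) = 36 + 6*P (m(P) = (6 + P)*6 = 36 + 6*P)
1/(-3889 + m(-66)) - 1036 = 1/(-3889 + (36 + 6*(-66))) - 1036 = 1/(-3889 + (36 - 396)) - 1036 = 1/(-3889 - 360) - 1036 = 1/(-4249) - 1036 = -1/4249 - 1036 = -4401965/4249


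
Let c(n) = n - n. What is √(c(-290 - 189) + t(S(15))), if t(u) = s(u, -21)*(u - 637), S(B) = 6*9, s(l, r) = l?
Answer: 3*I*√3498 ≈ 177.43*I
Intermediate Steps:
c(n) = 0
S(B) = 54
t(u) = u*(-637 + u) (t(u) = u*(u - 637) = u*(-637 + u))
√(c(-290 - 189) + t(S(15))) = √(0 + 54*(-637 + 54)) = √(0 + 54*(-583)) = √(0 - 31482) = √(-31482) = 3*I*√3498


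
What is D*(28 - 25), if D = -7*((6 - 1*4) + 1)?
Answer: -63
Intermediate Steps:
D = -21 (D = -7*((6 - 4) + 1) = -7*(2 + 1) = -7*3 = -21)
D*(28 - 25) = -21*(28 - 25) = -21*3 = -63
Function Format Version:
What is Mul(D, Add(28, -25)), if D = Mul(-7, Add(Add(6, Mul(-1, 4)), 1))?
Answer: -63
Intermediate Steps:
D = -21 (D = Mul(-7, Add(Add(6, -4), 1)) = Mul(-7, Add(2, 1)) = Mul(-7, 3) = -21)
Mul(D, Add(28, -25)) = Mul(-21, Add(28, -25)) = Mul(-21, 3) = -63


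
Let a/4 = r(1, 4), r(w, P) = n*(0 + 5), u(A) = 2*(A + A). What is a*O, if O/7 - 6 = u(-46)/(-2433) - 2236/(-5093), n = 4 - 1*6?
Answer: -22602975920/12391269 ≈ -1824.1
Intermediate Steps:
n = -2 (n = 4 - 6 = -2)
u(A) = 4*A (u(A) = 2*(2*A) = 4*A)
r(w, P) = -10 (r(w, P) = -2*(0 + 5) = -2*5 = -10)
a = -40 (a = 4*(-10) = -40)
O = 565074398/12391269 (O = 42 + 7*((4*(-46))/(-2433) - 2236/(-5093)) = 42 + 7*(-184*(-1/2433) - 2236*(-1/5093)) = 42 + 7*(184/2433 + 2236/5093) = 42 + 7*(6377300/12391269) = 42 + 44641100/12391269 = 565074398/12391269 ≈ 45.603)
a*O = -40*565074398/12391269 = -22602975920/12391269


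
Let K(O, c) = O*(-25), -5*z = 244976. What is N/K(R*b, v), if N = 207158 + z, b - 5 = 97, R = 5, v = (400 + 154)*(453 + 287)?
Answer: -395407/31875 ≈ -12.405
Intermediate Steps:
z = -244976/5 (z = -⅕*244976 = -244976/5 ≈ -48995.)
v = 409960 (v = 554*740 = 409960)
b = 102 (b = 5 + 97 = 102)
K(O, c) = -25*O
N = 790814/5 (N = 207158 - 244976/5 = 790814/5 ≈ 1.5816e+5)
N/K(R*b, v) = 790814/(5*((-125*102))) = 790814/(5*((-25*510))) = (790814/5)/(-12750) = (790814/5)*(-1/12750) = -395407/31875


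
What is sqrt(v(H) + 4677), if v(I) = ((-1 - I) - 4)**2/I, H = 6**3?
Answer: sqrt(6354438)/36 ≈ 70.022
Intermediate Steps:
H = 216
v(I) = (-5 - I)**2/I
sqrt(v(H) + 4677) = sqrt((5 + 216)**2/216 + 4677) = sqrt((1/216)*221**2 + 4677) = sqrt((1/216)*48841 + 4677) = sqrt(48841/216 + 4677) = sqrt(1059073/216) = sqrt(6354438)/36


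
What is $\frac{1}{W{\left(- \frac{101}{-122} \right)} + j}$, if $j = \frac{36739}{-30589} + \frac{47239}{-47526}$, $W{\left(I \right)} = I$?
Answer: $- \frac{44340070827}{60619306739} \approx -0.73145$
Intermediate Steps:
$j = - \frac{3191051485}{1453772814}$ ($j = 36739 \left(- \frac{1}{30589}\right) + 47239 \left(- \frac{1}{47526}\right) = - \frac{36739}{30589} - \frac{47239}{47526} = - \frac{3191051485}{1453772814} \approx -2.195$)
$\frac{1}{W{\left(- \frac{101}{-122} \right)} + j} = \frac{1}{- \frac{101}{-122} - \frac{3191051485}{1453772814}} = \frac{1}{\left(-101\right) \left(- \frac{1}{122}\right) - \frac{3191051485}{1453772814}} = \frac{1}{\frac{101}{122} - \frac{3191051485}{1453772814}} = \frac{1}{- \frac{60619306739}{44340070827}} = - \frac{44340070827}{60619306739}$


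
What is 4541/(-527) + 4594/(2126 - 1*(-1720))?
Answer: -7521824/1013421 ≈ -7.4222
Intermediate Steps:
4541/(-527) + 4594/(2126 - 1*(-1720)) = 4541*(-1/527) + 4594/(2126 + 1720) = -4541/527 + 4594/3846 = -4541/527 + 4594*(1/3846) = -4541/527 + 2297/1923 = -7521824/1013421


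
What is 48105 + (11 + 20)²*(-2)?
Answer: 46183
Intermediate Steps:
48105 + (11 + 20)²*(-2) = 48105 + 31²*(-2) = 48105 + 961*(-2) = 48105 - 1922 = 46183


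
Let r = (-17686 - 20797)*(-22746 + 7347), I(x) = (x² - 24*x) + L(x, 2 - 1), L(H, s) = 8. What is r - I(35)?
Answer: 592599324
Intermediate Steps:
I(x) = 8 + x² - 24*x (I(x) = (x² - 24*x) + 8 = 8 + x² - 24*x)
r = 592599717 (r = -38483*(-15399) = 592599717)
r - I(35) = 592599717 - (8 + 35² - 24*35) = 592599717 - (8 + 1225 - 840) = 592599717 - 1*393 = 592599717 - 393 = 592599324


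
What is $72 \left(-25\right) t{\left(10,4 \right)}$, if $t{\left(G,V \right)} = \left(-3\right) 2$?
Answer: $10800$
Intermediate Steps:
$t{\left(G,V \right)} = -6$
$72 \left(-25\right) t{\left(10,4 \right)} = 72 \left(-25\right) \left(-6\right) = \left(-1800\right) \left(-6\right) = 10800$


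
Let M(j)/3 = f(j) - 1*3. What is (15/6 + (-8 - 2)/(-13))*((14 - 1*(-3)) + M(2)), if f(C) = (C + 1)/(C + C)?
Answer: 3485/104 ≈ 33.510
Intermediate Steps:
f(C) = (1 + C)/(2*C) (f(C) = (1 + C)/((2*C)) = (1 + C)*(1/(2*C)) = (1 + C)/(2*C))
M(j) = -9 + 3*(1 + j)/(2*j) (M(j) = 3*((1 + j)/(2*j) - 1*3) = 3*((1 + j)/(2*j) - 3) = 3*(-3 + (1 + j)/(2*j)) = -9 + 3*(1 + j)/(2*j))
(15/6 + (-8 - 2)/(-13))*((14 - 1*(-3)) + M(2)) = (15/6 + (-8 - 2)/(-13))*((14 - 1*(-3)) + (3/2)*(1 - 5*2)/2) = (15*(⅙) - 10*(-1/13))*((14 + 3) + (3/2)*(½)*(1 - 10)) = (5/2 + 10/13)*(17 + (3/2)*(½)*(-9)) = 85*(17 - 27/4)/26 = (85/26)*(41/4) = 3485/104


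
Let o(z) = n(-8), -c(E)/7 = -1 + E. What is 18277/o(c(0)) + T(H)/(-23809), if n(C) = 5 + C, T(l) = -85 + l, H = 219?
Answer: -435157495/71427 ≈ -6092.3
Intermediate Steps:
c(E) = 7 - 7*E (c(E) = -7*(-1 + E) = 7 - 7*E)
o(z) = -3 (o(z) = 5 - 8 = -3)
18277/o(c(0)) + T(H)/(-23809) = 18277/(-3) + (-85 + 219)/(-23809) = 18277*(-⅓) + 134*(-1/23809) = -18277/3 - 134/23809 = -435157495/71427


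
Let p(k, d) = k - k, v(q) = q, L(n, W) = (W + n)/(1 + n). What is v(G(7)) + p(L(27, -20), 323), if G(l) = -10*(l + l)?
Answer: -140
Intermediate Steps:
L(n, W) = (W + n)/(1 + n)
G(l) = -20*l
p(k, d) = 0
v(G(7)) + p(L(27, -20), 323) = -20*7 + 0 = -140 + 0 = -140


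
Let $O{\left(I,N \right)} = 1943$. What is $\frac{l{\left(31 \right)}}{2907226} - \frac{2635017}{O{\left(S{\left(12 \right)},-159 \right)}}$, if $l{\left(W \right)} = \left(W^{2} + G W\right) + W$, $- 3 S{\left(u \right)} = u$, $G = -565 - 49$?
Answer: $- \frac{3830312494224}{2824370059} \approx -1356.2$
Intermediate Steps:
$G = -614$
$S{\left(u \right)} = - \frac{u}{3}$
$l{\left(W \right)} = W^{2} - 613 W$ ($l{\left(W \right)} = \left(W^{2} - 614 W\right) + W = W^{2} - 613 W$)
$\frac{l{\left(31 \right)}}{2907226} - \frac{2635017}{O{\left(S{\left(12 \right)},-159 \right)}} = \frac{31 \left(-613 + 31\right)}{2907226} - \frac{2635017}{1943} = 31 \left(-582\right) \frac{1}{2907226} - \frac{2635017}{1943} = \left(-18042\right) \frac{1}{2907226} - \frac{2635017}{1943} = - \frac{9021}{1453613} - \frac{2635017}{1943} = - \frac{3830312494224}{2824370059}$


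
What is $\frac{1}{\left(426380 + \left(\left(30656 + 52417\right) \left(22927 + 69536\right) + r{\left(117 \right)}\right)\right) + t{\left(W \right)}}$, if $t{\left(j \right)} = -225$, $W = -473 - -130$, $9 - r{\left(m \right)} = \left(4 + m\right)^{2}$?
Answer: $\frac{1}{7681590322} \approx 1.3018 \cdot 10^{-10}$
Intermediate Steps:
$r{\left(m \right)} = 9 - \left(4 + m\right)^{2}$
$W = -343$ ($W = -473 + 130 = -343$)
$\frac{1}{\left(426380 + \left(\left(30656 + 52417\right) \left(22927 + 69536\right) + r{\left(117 \right)}\right)\right) + t{\left(W \right)}} = \frac{1}{\left(426380 + \left(\left(30656 + 52417\right) \left(22927 + 69536\right) + \left(9 - \left(4 + 117\right)^{2}\right)\right)\right) - 225} = \frac{1}{\left(426380 + \left(83073 \cdot 92463 + \left(9 - 121^{2}\right)\right)\right) - 225} = \frac{1}{\left(426380 + \left(7681178799 + \left(9 - 14641\right)\right)\right) - 225} = \frac{1}{\left(426380 + \left(7681178799 - 14632\right)\right) - 225} = \frac{1}{\left(426380 + 7681164167\right) - 225} = \frac{1}{7681590547 - 225} = \frac{1}{7681590322}$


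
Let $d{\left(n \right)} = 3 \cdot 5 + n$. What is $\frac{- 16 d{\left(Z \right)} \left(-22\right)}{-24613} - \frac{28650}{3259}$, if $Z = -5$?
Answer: $- \frac{716634130}{80213767} \approx -8.9341$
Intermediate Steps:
$d{\left(n \right)} = 15 + n$
$\frac{- 16 d{\left(Z \right)} \left(-22\right)}{-24613} - \frac{28650}{3259} = \frac{- 16 \left(15 - 5\right) \left(-22\right)}{-24613} - \frac{28650}{3259} = \left(-16\right) 10 \left(-22\right) \left(- \frac{1}{24613}\right) - \frac{28650}{3259} = \left(-160\right) \left(-22\right) \left(- \frac{1}{24613}\right) - \frac{28650}{3259} = 3520 \left(- \frac{1}{24613}\right) - \frac{28650}{3259} = - \frac{3520}{24613} - \frac{28650}{3259} = - \frac{716634130}{80213767}$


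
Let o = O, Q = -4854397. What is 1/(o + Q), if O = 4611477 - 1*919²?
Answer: -1/1087481 ≈ -9.1956e-7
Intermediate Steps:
O = 3766916 (O = 4611477 - 1*844561 = 4611477 - 844561 = 3766916)
o = 3766916
1/(o + Q) = 1/(3766916 - 4854397) = 1/(-1087481) = -1/1087481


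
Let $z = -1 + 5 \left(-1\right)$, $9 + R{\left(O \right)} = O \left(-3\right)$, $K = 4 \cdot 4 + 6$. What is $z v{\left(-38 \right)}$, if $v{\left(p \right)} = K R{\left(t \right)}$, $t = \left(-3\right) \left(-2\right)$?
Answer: $3564$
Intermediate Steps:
$t = 6$
$K = 22$ ($K = 16 + 6 = 22$)
$R{\left(O \right)} = -9 - 3 O$ ($R{\left(O \right)} = -9 + O \left(-3\right) = -9 - 3 O$)
$v{\left(p \right)} = -594$ ($v{\left(p \right)} = 22 \left(-9 - 18\right) = 22 \left(-27\right) = -594$)
$z = -6$ ($z = -1 - 5 = -6$)
$z v{\left(-38 \right)} = \left(-6\right) \left(-594\right) = 3564$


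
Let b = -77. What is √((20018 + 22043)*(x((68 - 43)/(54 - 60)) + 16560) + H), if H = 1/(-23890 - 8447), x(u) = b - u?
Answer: √322286828824927510/21558 ≈ 26334.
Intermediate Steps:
x(u) = -77 - u
H = -1/32337 (H = 1/(-32337) = -1/32337 ≈ -3.0924e-5)
√((20018 + 22043)*(x((68 - 43)/(54 - 60)) + 16560) + H) = √((20018 + 22043)*((-77 - (68 - 43)/(54 - 60)) + 16560) - 1/32337) = √(42061*((-77 - 25/(-6)) + 16560) - 1/32337) = √(42061*((-77 - 25*(-1)/6) + 16560) - 1/32337) = √(42061*((-77 - 1*(-25/6)) + 16560) - 1/32337) = √(42061*((-77 + 25/6) + 16560) - 1/32337) = √(42061*(-437/6 + 16560) - 1/32337) = √(42061*(98923/6) - 1/32337) = √(4160800303/6 - 1/32337) = √(44849266466035/64674) = √322286828824927510/21558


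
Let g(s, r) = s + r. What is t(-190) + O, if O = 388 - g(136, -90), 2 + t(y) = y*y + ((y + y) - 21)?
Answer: 36039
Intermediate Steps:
t(y) = -23 + y² + 2*y (t(y) = -2 + (y*y + ((y + y) - 21)) = -2 + (y² + (2*y - 21)) = -2 + (y² + (-21 + 2*y)) = -2 + (-21 + y² + 2*y) = -23 + y² + 2*y)
g(s, r) = r + s
O = 342 (O = 388 - (-90 + 136) = 388 - 1*46 = 388 - 46 = 342)
t(-190) + O = (-23 + (-190)² + 2*(-190)) + 342 = (-23 + 36100 - 380) + 342 = 35697 + 342 = 36039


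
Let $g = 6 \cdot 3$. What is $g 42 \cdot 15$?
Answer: $11340$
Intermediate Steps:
$g = 18$
$g 42 \cdot 15 = 18 \cdot 42 \cdot 15 = 756 \cdot 15 = 11340$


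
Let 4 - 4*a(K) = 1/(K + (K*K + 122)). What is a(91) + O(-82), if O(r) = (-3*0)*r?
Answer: 33975/33976 ≈ 0.99997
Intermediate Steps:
O(r) = 0 (O(r) = 0*r = 0)
a(K) = 1 - 1/(4*(122 + K + K²)) (a(K) = 1 - 1/(4*(K + (K*K + 122))) = 1 - 1/(4*(K + (K² + 122))) = 1 - 1/(4*(K + (122 + K²))) = 1 - 1/(4*(122 + K + K²)))
a(91) + O(-82) = (487/4 + 91 + 91²)/(122 + 91 + 91²) + 0 = (487/4 + 91 + 8281)/(122 + 91 + 8281) + 0 = (33975/4)/8494 + 0 = (1/8494)*(33975/4) + 0 = 33975/33976 + 0 = 33975/33976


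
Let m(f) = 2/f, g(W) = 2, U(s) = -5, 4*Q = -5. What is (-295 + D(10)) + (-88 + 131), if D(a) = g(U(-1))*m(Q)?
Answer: -1276/5 ≈ -255.20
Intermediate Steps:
Q = -5/4 (Q = (¼)*(-5) = -5/4 ≈ -1.2500)
D(a) = -16/5 (D(a) = 2*(2/(-5/4)) = 2*(2*(-⅘)) = 2*(-8/5) = -16/5)
(-295 + D(10)) + (-88 + 131) = (-295 - 16/5) + (-88 + 131) = -1491/5 + 43 = -1276/5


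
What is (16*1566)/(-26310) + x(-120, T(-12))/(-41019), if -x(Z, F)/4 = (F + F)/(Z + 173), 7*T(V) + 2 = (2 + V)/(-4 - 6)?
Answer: -63550607704/66731144865 ≈ -0.95234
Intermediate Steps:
T(V) = -11/35 - V/70 (T(V) = -2/7 + ((2 + V)/(-4 - 6))/7 = -2/7 + ((2 + V)/(-10))/7 = -2/7 + ((2 + V)*(-1/10))/7 = -2/7 + (-1/5 - V/10)/7 = -2/7 + (-1/35 - V/70) = -11/35 - V/70)
x(Z, F) = -8*F/(173 + Z) (x(Z, F) = -4*(F + F)/(Z + 173) = -4*2*F/(173 + Z) = -8*F/(173 + Z))
(16*1566)/(-26310) + x(-120, T(-12))/(-41019) = (16*1566)/(-26310) - 8*(-11/35 - 1/70*(-12))/(173 - 120)/(-41019) = 25056*(-1/26310) - 8*(-11/35 + 6/35)/53*(-1/41019) = -4176/4385 - 8*(-1/7)*1/53*(-1/41019) = -4176/4385 + (8/371)*(-1/41019) = -4176/4385 - 8/15218049 = -63550607704/66731144865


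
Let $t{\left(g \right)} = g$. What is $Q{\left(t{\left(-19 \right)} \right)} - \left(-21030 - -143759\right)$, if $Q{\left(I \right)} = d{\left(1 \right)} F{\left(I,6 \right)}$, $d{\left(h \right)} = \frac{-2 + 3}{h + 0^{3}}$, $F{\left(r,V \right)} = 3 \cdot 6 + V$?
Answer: $-122705$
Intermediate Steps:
$F{\left(r,V \right)} = 18 + V$
$d{\left(h \right)} = \frac{1}{h}$ ($d{\left(h \right)} = 1 \frac{1}{h + 0} = 1 \frac{1}{h} = \frac{1}{h}$)
$Q{\left(I \right)} = 24$ ($Q{\left(I \right)} = \frac{18 + 6}{1} = 1 \cdot 24 = 24$)
$Q{\left(t{\left(-19 \right)} \right)} - \left(-21030 - -143759\right) = 24 - \left(-21030 - -143759\right) = 24 - \left(-21030 + 143759\right) = 24 - 122729 = -122705$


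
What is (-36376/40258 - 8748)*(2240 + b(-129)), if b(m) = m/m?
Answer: -394655069880/20129 ≈ -1.9606e+7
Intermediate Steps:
b(m) = 1
(-36376/40258 - 8748)*(2240 + b(-129)) = (-36376/40258 - 8748)*(2240 + 1) = (-36376*1/40258 - 8748)*2241 = (-18188/20129 - 8748)*2241 = -176106680/20129*2241 = -394655069880/20129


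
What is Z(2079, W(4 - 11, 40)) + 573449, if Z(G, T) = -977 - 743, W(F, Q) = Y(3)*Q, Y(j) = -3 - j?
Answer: 571729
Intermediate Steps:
W(F, Q) = -6*Q (W(F, Q) = (-3 - 1*3)*Q = (-3 - 3)*Q = -6*Q)
Z(G, T) = -1720
Z(2079, W(4 - 11, 40)) + 573449 = -1720 + 573449 = 571729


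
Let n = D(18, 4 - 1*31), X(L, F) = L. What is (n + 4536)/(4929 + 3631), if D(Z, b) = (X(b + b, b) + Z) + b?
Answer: 4473/8560 ≈ 0.52255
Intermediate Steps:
D(Z, b) = Z + 3*b (D(Z, b) = ((b + b) + Z) + b = (2*b + Z) + b = (Z + 2*b) + b = Z + 3*b)
n = -63 (n = 18 + 3*(4 - 1*31) = 18 + 3*(4 - 31) = 18 + 3*(-27) = 18 - 81 = -63)
(n + 4536)/(4929 + 3631) = (-63 + 4536)/(4929 + 3631) = 4473/8560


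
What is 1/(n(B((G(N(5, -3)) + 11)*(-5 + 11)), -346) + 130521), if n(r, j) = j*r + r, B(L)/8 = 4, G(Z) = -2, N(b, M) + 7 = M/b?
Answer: 1/119481 ≈ 8.3695e-6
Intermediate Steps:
N(b, M) = -7 + M/b
B(L) = 32 (B(L) = 8*4 = 32)
n(r, j) = r + j*r
1/(n(B((G(N(5, -3)) + 11)*(-5 + 11)), -346) + 130521) = 1/(32*(1 - 346) + 130521) = 1/(32*(-345) + 130521) = 1/(-11040 + 130521) = 1/119481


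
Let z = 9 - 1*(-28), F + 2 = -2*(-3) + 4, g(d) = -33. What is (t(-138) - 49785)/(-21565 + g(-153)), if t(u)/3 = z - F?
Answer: 24849/10799 ≈ 2.3010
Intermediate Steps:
F = 8 (F = -2 + (-2*(-3) + 4) = -2 + (6 + 4) = -2 + 10 = 8)
z = 37 (z = 9 + 28 = 37)
t(u) = 87 (t(u) = 3*(37 - 1*8) = 3*(37 - 8) = 3*29 = 87)
(t(-138) - 49785)/(-21565 + g(-153)) = (87 - 49785)/(-21565 - 33) = -49698/(-21598) = -49698*(-1/21598) = 24849/10799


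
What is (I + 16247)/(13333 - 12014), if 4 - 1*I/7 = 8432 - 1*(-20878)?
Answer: -188895/1319 ≈ -143.21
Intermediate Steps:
I = -205142 (I = 28 - 7*(8432 - 1*(-20878)) = 28 - 7*(8432 + 20878) = 28 - 7*29310 = 28 - 205170 = -205142)
(I + 16247)/(13333 - 12014) = (-205142 + 16247)/(13333 - 12014) = -188895/1319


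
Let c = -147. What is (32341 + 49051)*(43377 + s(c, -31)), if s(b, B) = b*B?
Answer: 3901444128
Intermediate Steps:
s(b, B) = B*b
(32341 + 49051)*(43377 + s(c, -31)) = (32341 + 49051)*(43377 - 31*(-147)) = 81392*(43377 + 4557) = 81392*47934 = 3901444128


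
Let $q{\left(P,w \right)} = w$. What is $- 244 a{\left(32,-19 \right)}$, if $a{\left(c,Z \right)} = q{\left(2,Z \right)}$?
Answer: $4636$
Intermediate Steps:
$a{\left(c,Z \right)} = Z$
$- 244 a{\left(32,-19 \right)} = \left(-244\right) \left(-19\right) = 4636$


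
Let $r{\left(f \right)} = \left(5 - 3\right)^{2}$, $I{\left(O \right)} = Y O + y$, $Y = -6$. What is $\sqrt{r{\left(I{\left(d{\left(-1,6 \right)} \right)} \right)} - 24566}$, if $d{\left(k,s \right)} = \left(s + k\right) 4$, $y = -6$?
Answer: $i \sqrt{24562} \approx 156.72 i$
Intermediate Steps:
$d{\left(k,s \right)} = 4 k + 4 s$ ($d{\left(k,s \right)} = \left(k + s\right) 4 = 4 k + 4 s$)
$I{\left(O \right)} = -6 - 6 O$ ($I{\left(O \right)} = - 6 O - 6 = -6 - 6 O$)
$r{\left(f \right)} = 4$ ($r{\left(f \right)} = 2^{2} = 4$)
$\sqrt{r{\left(I{\left(d{\left(-1,6 \right)} \right)} \right)} - 24566} = \sqrt{4 - 24566} = \sqrt{-24562} = i \sqrt{24562}$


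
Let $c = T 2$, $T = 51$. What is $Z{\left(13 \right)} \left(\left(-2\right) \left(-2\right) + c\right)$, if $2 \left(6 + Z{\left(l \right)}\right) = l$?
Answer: $53$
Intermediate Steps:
$Z{\left(l \right)} = -6 + \frac{l}{2}$
$c = 102$ ($c = 51 \cdot 2 = 102$)
$Z{\left(13 \right)} \left(\left(-2\right) \left(-2\right) + c\right) = \left(-6 + \frac{1}{2} \cdot 13\right) \left(\left(-2\right) \left(-2\right) + 102\right) = \left(-6 + \frac{13}{2}\right) \left(4 + 102\right) = \frac{1}{2} \cdot 106 = 53$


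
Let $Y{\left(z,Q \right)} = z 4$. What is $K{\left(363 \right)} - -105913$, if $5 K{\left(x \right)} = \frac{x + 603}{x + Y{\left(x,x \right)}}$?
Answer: $\frac{320387147}{3025} \approx 1.0591 \cdot 10^{5}$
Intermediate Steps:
$Y{\left(z,Q \right)} = 4 z$
$K{\left(x \right)} = \frac{603 + x}{25 x}$ ($K{\left(x \right)} = \frac{\left(x + 603\right) \frac{1}{x + 4 x}}{5} = \frac{\left(603 + x\right) \frac{1}{5 x}}{5} = \frac{\frac{1}{5} \frac{1}{x} \left(603 + x\right)}{5} = \frac{603 + x}{25 x}$)
$K{\left(363 \right)} - -105913 = \frac{603 + 363}{25 \cdot 363} - -105913 = \frac{1}{25} \cdot \frac{1}{363} \cdot 966 + 105913 = \frac{322}{3025} + 105913 = \frac{320387147}{3025}$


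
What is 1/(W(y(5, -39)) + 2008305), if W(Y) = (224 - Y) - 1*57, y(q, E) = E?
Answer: 1/2008511 ≈ 4.9788e-7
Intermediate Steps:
W(Y) = 167 - Y (W(Y) = (224 - Y) - 57 = 167 - Y)
1/(W(y(5, -39)) + 2008305) = 1/((167 - 1*(-39)) + 2008305) = 1/((167 + 39) + 2008305) = 1/(206 + 2008305) = 1/2008511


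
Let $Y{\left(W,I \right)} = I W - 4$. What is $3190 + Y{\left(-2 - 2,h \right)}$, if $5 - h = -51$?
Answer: $2962$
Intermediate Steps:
$h = 56$ ($h = 5 - -51 = 5 + 51 = 56$)
$Y{\left(W,I \right)} = -4 + I W$
$3190 + Y{\left(-2 - 2,h \right)} = 3190 + \left(-4 + 56 \left(-2 - 2\right)\right) = 3190 + \left(-4 + 56 \left(-4\right)\right) = 3190 - 228 = 2962$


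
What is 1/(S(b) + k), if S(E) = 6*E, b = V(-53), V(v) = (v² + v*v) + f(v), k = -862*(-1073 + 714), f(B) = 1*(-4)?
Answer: 1/343142 ≈ 2.9142e-6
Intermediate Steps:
f(B) = -4
k = 309458 (k = -862*(-359) = 309458)
V(v) = -4 + 2*v² (V(v) = (v² + v*v) - 4 = (v² + v²) - 4 = 2*v² - 4 = -4 + 2*v²)
b = 5614 (b = -4 + 2*(-53)² = -4 + 2*2809 = -4 + 5618 = 5614)
1/(S(b) + k) = 1/(6*5614 + 309458) = 1/(33684 + 309458) = 1/343142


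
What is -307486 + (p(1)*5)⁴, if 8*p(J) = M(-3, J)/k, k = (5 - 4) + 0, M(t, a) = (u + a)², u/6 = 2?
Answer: 508572237969/4096 ≈ 1.2416e+8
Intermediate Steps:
u = 12 (u = 6*2 = 12)
M(t, a) = (12 + a)²
k = 1 (k = 1 + 0 = 1)
p(J) = (12 + J)²/8 (p(J) = ((12 + J)²/1)/8 = ((12 + J)²*1)/8 = (12 + J)²/8)
-307486 + (p(1)*5)⁴ = -307486 + (((12 + 1)²/8)*5)⁴ = -307486 + (((⅛)*13²)*5)⁴ = -307486 + (((⅛)*169)*5)⁴ = -307486 + ((169/8)*5)⁴ = -307486 + (845/8)⁴ = -307486 + 509831700625/4096 = 508572237969/4096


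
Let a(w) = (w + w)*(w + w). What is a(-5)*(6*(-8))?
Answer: -4800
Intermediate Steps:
a(w) = 4*w**2 (a(w) = (2*w)*(2*w) = 4*w**2)
a(-5)*(6*(-8)) = (4*(-5)**2)*(6*(-8)) = (4*25)*(-48) = 100*(-48) = -4800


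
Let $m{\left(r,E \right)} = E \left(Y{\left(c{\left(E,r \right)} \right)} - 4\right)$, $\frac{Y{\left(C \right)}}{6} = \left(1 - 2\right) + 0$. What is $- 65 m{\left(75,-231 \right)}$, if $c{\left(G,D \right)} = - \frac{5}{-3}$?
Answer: $-150150$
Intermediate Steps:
$c{\left(G,D \right)} = \frac{5}{3}$ ($c{\left(G,D \right)} = \left(-5\right) \left(- \frac{1}{3}\right) = \frac{5}{3}$)
$Y{\left(C \right)} = -6$ ($Y{\left(C \right)} = 6 \left(\left(1 - 2\right) + 0\right) = 6 \left(-1 + 0\right) = 6 \left(-1\right) = -6$)
$m{\left(r,E \right)} = - 10 E$ ($m{\left(r,E \right)} = E \left(-6 - 4\right) = E \left(-10\right) = - 10 E$)
$- 65 m{\left(75,-231 \right)} = - 65 \left(\left(-10\right) \left(-231\right)\right) = \left(-65\right) 2310 = -150150$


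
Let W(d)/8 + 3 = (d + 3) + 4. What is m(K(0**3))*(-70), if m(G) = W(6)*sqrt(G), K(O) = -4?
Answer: -11200*I ≈ -11200.0*I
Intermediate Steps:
W(d) = 32 + 8*d (W(d) = -24 + 8*((d + 3) + 4) = -24 + 8*((3 + d) + 4) = -24 + 8*(7 + d) = -24 + (56 + 8*d) = 32 + 8*d)
m(G) = 80*sqrt(G) (m(G) = (32 + 8*6)*sqrt(G) = (32 + 48)*sqrt(G) = 80*sqrt(G))
m(K(0**3))*(-70) = (80*sqrt(-4))*(-70) = (80*(2*I))*(-70) = (160*I)*(-70) = -11200*I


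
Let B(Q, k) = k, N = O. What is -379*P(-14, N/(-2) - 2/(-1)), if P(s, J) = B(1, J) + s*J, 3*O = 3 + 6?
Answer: 4927/2 ≈ 2463.5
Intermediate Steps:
O = 3 (O = (3 + 6)/3 = (1/3)*9 = 3)
N = 3
P(s, J) = J + J*s (P(s, J) = J + s*J = J + J*s)
-379*P(-14, N/(-2) - 2/(-1)) = -379*(3/(-2) - 2/(-1))*(1 - 14) = -379*(3*(-1/2) - 2*(-1))*(-13) = -379*(-3/2 + 2)*(-13) = -379*(-13)/2 = -379*(-13/2) = 4927/2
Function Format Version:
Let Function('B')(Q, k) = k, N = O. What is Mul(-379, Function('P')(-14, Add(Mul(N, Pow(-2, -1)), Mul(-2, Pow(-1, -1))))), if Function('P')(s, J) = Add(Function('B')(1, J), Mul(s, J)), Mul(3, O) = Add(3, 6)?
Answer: Rational(4927, 2) ≈ 2463.5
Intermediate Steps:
O = 3 (O = Mul(Rational(1, 3), Add(3, 6)) = Mul(Rational(1, 3), 9) = 3)
N = 3
Function('P')(s, J) = Add(J, Mul(J, s)) (Function('P')(s, J) = Add(J, Mul(s, J)) = Add(J, Mul(J, s)))
Mul(-379, Function('P')(-14, Add(Mul(N, Pow(-2, -1)), Mul(-2, Pow(-1, -1))))) = Mul(-379, Mul(Add(Mul(3, Pow(-2, -1)), Mul(-2, Pow(-1, -1))), Add(1, -14))) = Mul(-379, Mul(Add(Mul(3, Rational(-1, 2)), Mul(-2, -1)), -13)) = Mul(-379, Mul(Add(Rational(-3, 2), 2), -13)) = Mul(-379, Mul(Rational(1, 2), -13)) = Mul(-379, Rational(-13, 2)) = Rational(4927, 2)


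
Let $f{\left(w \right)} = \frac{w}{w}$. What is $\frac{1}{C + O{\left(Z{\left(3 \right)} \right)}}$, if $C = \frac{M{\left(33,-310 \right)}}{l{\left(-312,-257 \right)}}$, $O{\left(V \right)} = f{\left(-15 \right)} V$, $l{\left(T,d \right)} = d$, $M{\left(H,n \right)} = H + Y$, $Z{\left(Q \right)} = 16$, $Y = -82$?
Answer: $\frac{257}{4161} \approx 0.061764$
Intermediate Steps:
$f{\left(w \right)} = 1$
$M{\left(H,n \right)} = -82 + H$ ($M{\left(H,n \right)} = H - 82 = -82 + H$)
$O{\left(V \right)} = V$ ($O{\left(V \right)} = 1 V = V$)
$C = \frac{49}{257}$ ($C = \frac{-82 + 33}{-257} = \left(-49\right) \left(- \frac{1}{257}\right) = \frac{49}{257} \approx 0.19066$)
$\frac{1}{C + O{\left(Z{\left(3 \right)} \right)}} = \frac{1}{\frac{49}{257} + 16} = \frac{1}{\frac{4161}{257}} = \frac{257}{4161}$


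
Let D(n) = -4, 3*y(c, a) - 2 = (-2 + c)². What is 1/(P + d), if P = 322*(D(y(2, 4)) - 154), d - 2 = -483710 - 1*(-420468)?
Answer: -1/114116 ≈ -8.7630e-6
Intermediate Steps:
y(c, a) = ⅔ + (-2 + c)²/3
d = -63240 (d = 2 + (-483710 - 1*(-420468)) = 2 + (-483710 + 420468) = 2 - 63242 = -63240)
P = -50876 (P = 322*(-4 - 154) = 322*(-158) = -50876)
1/(P + d) = 1/(-50876 - 63240) = 1/(-114116) = -1/114116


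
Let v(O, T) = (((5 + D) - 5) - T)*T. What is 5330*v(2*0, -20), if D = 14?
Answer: -3624400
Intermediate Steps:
v(O, T) = T*(14 - T) (v(O, T) = (((5 + 14) - 5) - T)*T = ((19 - 5) - T)*T = (14 - T)*T = T*(14 - T))
5330*v(2*0, -20) = 5330*(-20*(14 - 1*(-20))) = 5330*(-20*(14 + 20)) = 5330*(-20*34) = 5330*(-680) = -3624400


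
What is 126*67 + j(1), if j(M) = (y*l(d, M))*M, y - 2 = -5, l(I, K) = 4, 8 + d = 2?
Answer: 8430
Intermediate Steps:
d = -6 (d = -8 + 2 = -6)
y = -3 (y = 2 - 5 = -3)
j(M) = -12*M (j(M) = (-3*4)*M = -12*M)
126*67 + j(1) = 126*67 - 12*1 = 8442 - 12 = 8430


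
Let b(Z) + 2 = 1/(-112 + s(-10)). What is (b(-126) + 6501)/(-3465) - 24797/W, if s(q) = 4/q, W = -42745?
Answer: -4313412263/3329544834 ≈ -1.2955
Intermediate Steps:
b(Z) = -1129/562 (b(Z) = -2 + 1/(-112 + 4/(-10)) = -2 + 1/(-112 + 4*(-1/10)) = -2 + 1/(-112 - 2/5) = -2 + 1/(-562/5) = -2 - 5/562 = -1129/562)
(b(-126) + 6501)/(-3465) - 24797/W = (-1129/562 + 6501)/(-3465) - 24797/(-42745) = (3652433/562)*(-1/3465) - 24797*(-1/42745) = -3652433/1947330 + 24797/42745 = -4313412263/3329544834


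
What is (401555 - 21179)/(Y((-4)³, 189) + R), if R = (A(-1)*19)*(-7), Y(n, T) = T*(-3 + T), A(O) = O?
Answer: 380376/35287 ≈ 10.779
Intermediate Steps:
R = 133 (R = -1*19*(-7) = -19*(-7) = 133)
(401555 - 21179)/(Y((-4)³, 189) + R) = (401555 - 21179)/(189*(-3 + 189) + 133) = 380376/(189*186 + 133) = 380376/(35154 + 133) = 380376/35287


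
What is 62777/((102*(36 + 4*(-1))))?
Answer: 62777/3264 ≈ 19.233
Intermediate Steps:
62777/((102*(36 + 4*(-1)))) = 62777/((102*(36 - 4))) = 62777/((102*32)) = 62777/3264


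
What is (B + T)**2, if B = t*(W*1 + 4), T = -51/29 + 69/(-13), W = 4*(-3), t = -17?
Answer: 2362737664/142129 ≈ 16624.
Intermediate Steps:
W = -12
T = -2664/377 (T = -51*1/29 + 69*(-1/13) = -51/29 - 69/13 = -2664/377 ≈ -7.0663)
B = 136 (B = -17*(-12*1 + 4) = -17*(-12 + 4) = -17*(-8) = 136)
(B + T)**2 = (136 - 2664/377)**2 = (48608/377)**2 = 2362737664/142129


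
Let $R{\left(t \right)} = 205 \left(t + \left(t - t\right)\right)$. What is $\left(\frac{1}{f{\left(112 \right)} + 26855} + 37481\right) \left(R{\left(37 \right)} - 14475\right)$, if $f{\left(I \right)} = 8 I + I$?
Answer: $- \frac{7195455086560}{27863} \approx -2.5824 \cdot 10^{8}$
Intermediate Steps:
$R{\left(t \right)} = 205 t$ ($R{\left(t \right)} = 205 \left(t + 0\right) = 205 t$)
$f{\left(I \right)} = 9 I$
$\left(\frac{1}{f{\left(112 \right)} + 26855} + 37481\right) \left(R{\left(37 \right)} - 14475\right) = \left(\frac{1}{9 \cdot 112 + 26855} + 37481\right) \left(205 \cdot 37 - 14475\right) = \left(\frac{1}{1008 + 26855} + 37481\right) \left(7585 - 14475\right) = \left(\frac{1}{27863} + 37481\right) \left(-6890\right) = \frac{1044333104}{27863} \left(-6890\right) = - \frac{7195455086560}{27863}$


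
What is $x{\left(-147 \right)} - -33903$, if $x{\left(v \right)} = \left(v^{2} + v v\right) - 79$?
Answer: $77042$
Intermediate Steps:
$x{\left(v \right)} = -79 + 2 v^{2}$ ($x{\left(v \right)} = \left(v^{2} + v^{2}\right) + \left(-110 + 31\right) = 2 v^{2} - 79 = -79 + 2 v^{2}$)
$x{\left(-147 \right)} - -33903 = \left(-79 + 2 \left(-147\right)^{2}\right) - -33903 = \left(-79 + 2 \cdot 21609\right) + 33903 = \left(-79 + 43218\right) + 33903 = 43139 + 33903 = 77042$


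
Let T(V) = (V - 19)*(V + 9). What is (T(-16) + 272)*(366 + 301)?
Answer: 344839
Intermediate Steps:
T(V) = (-19 + V)*(9 + V)
(T(-16) + 272)*(366 + 301) = ((-171 + (-16)² - 10*(-16)) + 272)*(366 + 301) = ((-171 + 256 + 160) + 272)*667 = (245 + 272)*667 = 517*667 = 344839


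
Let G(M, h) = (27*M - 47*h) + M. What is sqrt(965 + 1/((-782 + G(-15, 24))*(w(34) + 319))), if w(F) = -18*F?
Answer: 3*sqrt(49972593279910)/682690 ≈ 31.064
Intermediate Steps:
G(M, h) = -47*h + 28*M (G(M, h) = (-47*h + 27*M) + M = -47*h + 28*M)
sqrt(965 + 1/((-782 + G(-15, 24))*(w(34) + 319))) = sqrt(965 + 1/((-782 + (-47*24 + 28*(-15)))*(-18*34 + 319))) = sqrt(965 + 1/((-782 + (-1128 - 420))*(-612 + 319))) = sqrt(965 + 1/((-782 - 1548)*(-293))) = sqrt(965 + 1/(-2330*(-293))) = sqrt(965 + 1/682690) = sqrt(658795851/682690) = 3*sqrt(49972593279910)/682690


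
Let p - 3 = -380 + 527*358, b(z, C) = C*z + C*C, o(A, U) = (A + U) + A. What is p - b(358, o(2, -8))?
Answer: 189705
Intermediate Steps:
o(A, U) = U + 2*A
b(z, C) = C² + C*z (b(z, C) = C*z + C² = C² + C*z)
p = 188289 (p = 3 + (-380 + 527*358) = 3 + (-380 + 188666) = 3 + 188286 = 188289)
p - b(358, o(2, -8)) = 188289 - (-8 + 2*2)*((-8 + 2*2) + 358) = 188289 - (-8 + 4)*((-8 + 4) + 358) = 188289 - (-4)*(-4 + 358) = 188289 - (-4)*354 = 188289 - 1*(-1416) = 188289 + 1416 = 189705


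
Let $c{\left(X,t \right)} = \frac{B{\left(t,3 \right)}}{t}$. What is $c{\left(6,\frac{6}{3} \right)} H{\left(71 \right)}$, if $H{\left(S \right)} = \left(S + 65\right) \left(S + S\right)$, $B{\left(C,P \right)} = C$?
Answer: $19312$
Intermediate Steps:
$H{\left(S \right)} = 2 S \left(65 + S\right)$ ($H{\left(S \right)} = \left(65 + S\right) 2 S = 2 S \left(65 + S\right)$)
$c{\left(X,t \right)} = 1$ ($c{\left(X,t \right)} = \frac{t}{t} = 1$)
$c{\left(6,\frac{6}{3} \right)} H{\left(71 \right)} = 1 \cdot 2 \cdot 71 \left(65 + 71\right) = 1 \cdot 2 \cdot 71 \cdot 136 = 1 \cdot 19312 = 19312$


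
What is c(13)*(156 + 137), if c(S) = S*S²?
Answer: 643721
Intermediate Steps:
c(S) = S³
c(13)*(156 + 137) = 13³*(156 + 137) = 2197*293 = 643721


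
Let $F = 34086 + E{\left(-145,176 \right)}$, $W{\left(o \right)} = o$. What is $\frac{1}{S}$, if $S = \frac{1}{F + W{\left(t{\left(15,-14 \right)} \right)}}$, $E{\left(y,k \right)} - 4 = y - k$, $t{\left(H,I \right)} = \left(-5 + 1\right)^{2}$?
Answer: $33785$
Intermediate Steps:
$t{\left(H,I \right)} = 16$ ($t{\left(H,I \right)} = \left(-4\right)^{2} = 16$)
$E{\left(y,k \right)} = 4 + y - k$ ($E{\left(y,k \right)} = 4 - \left(k - y\right) = 4 + y - k$)
$F = 33769$ ($F = 34086 - 317 = 33769$)
$S = \frac{1}{33785}$ ($S = \frac{1}{33769 + 16} = \frac{1}{33785} \approx 2.9599 \cdot 10^{-5}$)
$\frac{1}{S} = \frac{1}{\frac{1}{33785}} = 33785$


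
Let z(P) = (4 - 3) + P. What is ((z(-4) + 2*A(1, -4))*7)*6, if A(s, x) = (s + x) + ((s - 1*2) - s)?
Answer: -546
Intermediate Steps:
A(s, x) = -2 + s + x (A(s, x) = (s + x) + ((s - 2) - s) = (s + x) + ((-2 + s) - s) = (s + x) - 2 = -2 + s + x)
z(P) = 1 + P
((z(-4) + 2*A(1, -4))*7)*6 = (((1 - 4) + 2*(-2 + 1 - 4))*7)*6 = ((-3 + 2*(-5))*7)*6 = ((-3 - 10)*7)*6 = -13*7*6 = -91*6 = -546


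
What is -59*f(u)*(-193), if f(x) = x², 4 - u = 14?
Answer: 1138700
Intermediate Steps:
u = -10 (u = 4 - 1*14 = 4 - 14 = -10)
-59*f(u)*(-193) = -59*(-10)²*(-193) = -59*100*(-193) = -5900*(-193) = 1138700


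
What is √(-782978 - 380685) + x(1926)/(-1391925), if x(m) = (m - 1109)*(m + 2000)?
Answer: -3207542/1391925 + I*√1163663 ≈ -2.3044 + 1078.7*I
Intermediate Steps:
x(m) = (-1109 + m)*(2000 + m)
√(-782978 - 380685) + x(1926)/(-1391925) = √(-782978 - 380685) + (-2218000 + 1926² + 891*1926)/(-1391925) = √(-1163663) + (-2218000 + 3709476 + 1716066)*(-1/1391925) = I*√1163663 + 3207542*(-1/1391925) = I*√1163663 - 3207542/1391925 = -3207542/1391925 + I*√1163663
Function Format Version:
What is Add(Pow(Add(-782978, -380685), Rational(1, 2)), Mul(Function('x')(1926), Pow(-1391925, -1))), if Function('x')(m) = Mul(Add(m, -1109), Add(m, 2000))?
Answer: Add(Rational(-3207542, 1391925), Mul(I, Pow(1163663, Rational(1, 2)))) ≈ Add(-2.3044, Mul(1078.7, I))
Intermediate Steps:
Function('x')(m) = Mul(Add(-1109, m), Add(2000, m))
Add(Pow(Add(-782978, -380685), Rational(1, 2)), Mul(Function('x')(1926), Pow(-1391925, -1))) = Add(Pow(Add(-782978, -380685), Rational(1, 2)), Mul(Add(-2218000, Pow(1926, 2), Mul(891, 1926)), Pow(-1391925, -1))) = Add(Pow(-1163663, Rational(1, 2)), Mul(Add(-2218000, 3709476, 1716066), Rational(-1, 1391925))) = Add(Mul(I, Pow(1163663, Rational(1, 2))), Mul(3207542, Rational(-1, 1391925))) = Add(Mul(I, Pow(1163663, Rational(1, 2))), Rational(-3207542, 1391925)) = Add(Rational(-3207542, 1391925), Mul(I, Pow(1163663, Rational(1, 2))))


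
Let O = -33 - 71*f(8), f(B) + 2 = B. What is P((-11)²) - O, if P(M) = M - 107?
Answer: 473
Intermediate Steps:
f(B) = -2 + B
P(M) = -107 + M
O = -459 (O = -33 - 71*(-2 + 8) = -33 - 71*6 = -33 - 426 = -459)
P((-11)²) - O = (-107 + (-11)²) - 1*(-459) = (-107 + 121) + 459 = 14 + 459 = 473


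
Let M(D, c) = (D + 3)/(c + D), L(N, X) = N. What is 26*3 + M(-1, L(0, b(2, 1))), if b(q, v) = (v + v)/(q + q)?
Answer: 76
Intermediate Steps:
b(q, v) = v/q (b(q, v) = (2*v)/((2*q)) = (2*v)*(1/(2*q)) = v/q)
M(D, c) = (3 + D)/(D + c)
26*3 + M(-1, L(0, b(2, 1))) = 26*3 + (3 - 1)/(-1 + 0) = 78 + 2/(-1) = 78 - 1*2 = 78 - 2 = 76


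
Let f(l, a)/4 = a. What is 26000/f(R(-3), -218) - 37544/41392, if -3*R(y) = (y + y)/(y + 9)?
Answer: -1332849/43382 ≈ -30.724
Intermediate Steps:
R(y) = -2*y/(3*(9 + y)) (R(y) = -(y + y)/(3*(y + 9)) = -2*y/(3*(9 + y)))
f(l, a) = 4*a
26000/f(R(-3), -218) - 37544/41392 = 26000/((4*(-218))) - 37544/41392 = 26000/(-872) - 37544*1/41392 = 26000*(-1/872) - 361/398 = -3250/109 - 361/398 = -1332849/43382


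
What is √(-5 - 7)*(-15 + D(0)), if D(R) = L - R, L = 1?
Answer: -28*I*√3 ≈ -48.497*I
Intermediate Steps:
D(R) = 1 - R
√(-5 - 7)*(-15 + D(0)) = √(-5 - 7)*(-15 + (1 - 1*0)) = √(-12)*(-15 + (1 + 0)) = (2*I*√3)*(-15 + 1) = (2*I*√3)*(-14) = -28*I*√3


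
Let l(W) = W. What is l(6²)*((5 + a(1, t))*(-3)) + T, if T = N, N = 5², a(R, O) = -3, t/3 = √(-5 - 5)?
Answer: -191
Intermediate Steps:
t = 3*I*√10 (t = 3*√(-5 - 5) = 3*√(-10) = 3*(I*√10) = 3*I*√10 ≈ 9.4868*I)
N = 25
T = 25
l(6²)*((5 + a(1, t))*(-3)) + T = 6²*((5 - 3)*(-3)) + 25 = 36*(2*(-3)) + 25 = 36*(-6) + 25 = -216 + 25 = -191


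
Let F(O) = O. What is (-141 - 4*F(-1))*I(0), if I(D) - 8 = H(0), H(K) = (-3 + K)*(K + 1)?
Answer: -685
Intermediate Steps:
H(K) = (1 + K)*(-3 + K) (H(K) = (-3 + K)*(1 + K) = (1 + K)*(-3 + K))
I(D) = 5 (I(D) = 8 + (-3 + 0² - 2*0) = 8 + (-3 + 0 + 0) = 8 - 3 = 5)
(-141 - 4*F(-1))*I(0) = (-141 - 4*(-1))*5 = (-141 + 4)*5 = -137*5 = -685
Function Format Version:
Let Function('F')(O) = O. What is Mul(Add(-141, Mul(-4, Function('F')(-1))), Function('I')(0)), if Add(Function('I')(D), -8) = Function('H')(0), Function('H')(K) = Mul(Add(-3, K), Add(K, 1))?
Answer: -685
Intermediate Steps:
Function('H')(K) = Mul(Add(1, K), Add(-3, K)) (Function('H')(K) = Mul(Add(-3, K), Add(1, K)) = Mul(Add(1, K), Add(-3, K)))
Function('I')(D) = 5 (Function('I')(D) = Add(8, Add(-3, Pow(0, 2), Mul(-2, 0))) = Add(8, Add(-3, 0, 0)) = Add(8, -3) = 5)
Mul(Add(-141, Mul(-4, Function('F')(-1))), Function('I')(0)) = Mul(Add(-141, Mul(-4, -1)), 5) = Mul(Add(-141, 4), 5) = Mul(-137, 5) = -685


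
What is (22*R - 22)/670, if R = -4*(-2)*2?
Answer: 33/67 ≈ 0.49254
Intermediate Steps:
R = 16 (R = 8*2 = 16)
(22*R - 22)/670 = (22*16 - 22)/670 = (352 - 22)*(1/670) = 330*(1/670) = 33/67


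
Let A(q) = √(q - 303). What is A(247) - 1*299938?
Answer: -299938 + 2*I*√14 ≈ -2.9994e+5 + 7.4833*I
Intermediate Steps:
A(q) = √(-303 + q)
A(247) - 1*299938 = √(-303 + 247) - 1*299938 = √(-56) - 299938 = 2*I*√14 - 299938 = -299938 + 2*I*√14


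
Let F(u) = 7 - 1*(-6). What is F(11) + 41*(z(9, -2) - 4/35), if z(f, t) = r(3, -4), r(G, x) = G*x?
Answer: -16929/35 ≈ -483.69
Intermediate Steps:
z(f, t) = -12 (z(f, t) = 3*(-4) = -12)
F(u) = 13 (F(u) = 7 + 6 = 13)
F(11) + 41*(z(9, -2) - 4/35) = 13 + 41*(-12 - 4/35) = 13 + 41*(-424/35) = 13 - 17384/35 = -16929/35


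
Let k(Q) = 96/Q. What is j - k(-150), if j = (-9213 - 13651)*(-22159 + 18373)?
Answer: 2164077616/25 ≈ 8.6563e+7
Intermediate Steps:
j = 86563104 (j = -22864*(-3786) = 86563104)
j - k(-150) = 86563104 - 96/(-150) = 86563104 - 96*(-1)/150 = 86563104 - 1*(-16/25) = 86563104 + 16/25 = 2164077616/25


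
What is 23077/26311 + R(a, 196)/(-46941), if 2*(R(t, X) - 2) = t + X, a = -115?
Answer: 2164278479/2470129302 ≈ 0.87618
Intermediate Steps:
R(t, X) = 2 + X/2 + t/2 (R(t, X) = 2 + (t + X)/2 = 2 + (X + t)/2 = 2 + (X/2 + t/2) = 2 + X/2 + t/2)
23077/26311 + R(a, 196)/(-46941) = 23077/26311 + (2 + (½)*196 + (½)*(-115))/(-46941) = 23077*(1/26311) + (2 + 98 - 115/2)*(-1/46941) = 23077/26311 + (85/2)*(-1/46941) = 23077/26311 - 85/93882 = 2164278479/2470129302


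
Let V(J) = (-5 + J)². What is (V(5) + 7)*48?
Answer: 336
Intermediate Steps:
(V(5) + 7)*48 = ((-5 + 5)² + 7)*48 = (0² + 7)*48 = (0 + 7)*48 = 7*48 = 336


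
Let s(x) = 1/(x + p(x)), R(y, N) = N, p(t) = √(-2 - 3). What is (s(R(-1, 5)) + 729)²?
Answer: (-10636111*I + 5315868*√5)/(10*(√5 - 2*I)) ≈ 5.3168e+5 - 108.7*I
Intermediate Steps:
p(t) = I*√5 (p(t) = √(-5) = I*√5)
s(x) = 1/(x + I*√5)
(s(R(-1, 5)) + 729)² = (1/(5 + I*√5) + 729)² = (729 + 1/(5 + I*√5))²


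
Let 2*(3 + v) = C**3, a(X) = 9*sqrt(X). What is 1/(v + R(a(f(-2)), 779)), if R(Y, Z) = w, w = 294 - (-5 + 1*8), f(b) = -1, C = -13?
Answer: -2/1621 ≈ -0.0012338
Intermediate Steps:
w = 291 (w = 294 - (-5 + 8) = 294 - 1*3 = 294 - 3 = 291)
R(Y, Z) = 291
v = -2203/2 (v = -3 + (1/2)*(-13)**3 = -3 + (1/2)*(-2197) = -3 - 2197/2 = -2203/2 ≈ -1101.5)
1/(v + R(a(f(-2)), 779)) = 1/(-2203/2 + 291) = 1/(-1621/2) = -2/1621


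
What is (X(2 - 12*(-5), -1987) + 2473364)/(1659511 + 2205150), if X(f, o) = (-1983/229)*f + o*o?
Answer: 1470408111/885007369 ≈ 1.6615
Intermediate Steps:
X(f, o) = o² - 1983*f/229 (X(f, o) = (-1983*1/229)*f + o² = -1983*f/229 + o² = o² - 1983*f/229)
(X(2 - 12*(-5), -1987) + 2473364)/(1659511 + 2205150) = (((-1987)² - 1983*(2 - 12*(-5))/229) + 2473364)/(1659511 + 2205150) = ((3948169 - 1983*(2 + 60)/229) + 2473364)/3864661 = ((3948169 - 1983/229*62) + 2473364)*(1/3864661) = ((3948169 - 122946/229) + 2473364)*(1/3864661) = (904007755/229 + 2473364)*(1/3864661) = (1470408111/229)*(1/3864661) = 1470408111/885007369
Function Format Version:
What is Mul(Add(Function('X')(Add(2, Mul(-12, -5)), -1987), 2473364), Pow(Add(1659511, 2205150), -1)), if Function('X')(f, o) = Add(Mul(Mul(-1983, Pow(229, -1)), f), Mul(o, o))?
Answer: Rational(1470408111, 885007369) ≈ 1.6615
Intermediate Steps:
Function('X')(f, o) = Add(Pow(o, 2), Mul(Rational(-1983, 229), f)) (Function('X')(f, o) = Add(Mul(Mul(-1983, Rational(1, 229)), f), Pow(o, 2)) = Add(Mul(Rational(-1983, 229), f), Pow(o, 2)) = Add(Pow(o, 2), Mul(Rational(-1983, 229), f)))
Mul(Add(Function('X')(Add(2, Mul(-12, -5)), -1987), 2473364), Pow(Add(1659511, 2205150), -1)) = Mul(Add(Add(Pow(-1987, 2), Mul(Rational(-1983, 229), Add(2, Mul(-12, -5)))), 2473364), Pow(Add(1659511, 2205150), -1)) = Mul(Add(Add(3948169, Mul(Rational(-1983, 229), Add(2, 60))), 2473364), Pow(3864661, -1)) = Mul(Add(Add(3948169, Mul(Rational(-1983, 229), 62)), 2473364), Rational(1, 3864661)) = Mul(Add(Add(3948169, Rational(-122946, 229)), 2473364), Rational(1, 3864661)) = Mul(Add(Rational(904007755, 229), 2473364), Rational(1, 3864661)) = Mul(Rational(1470408111, 229), Rational(1, 3864661)) = Rational(1470408111, 885007369)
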